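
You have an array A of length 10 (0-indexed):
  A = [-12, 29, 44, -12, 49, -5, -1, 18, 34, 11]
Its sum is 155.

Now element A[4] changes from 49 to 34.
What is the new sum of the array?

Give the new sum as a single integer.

Answer: 140

Derivation:
Old value at index 4: 49
New value at index 4: 34
Delta = 34 - 49 = -15
New sum = old_sum + delta = 155 + (-15) = 140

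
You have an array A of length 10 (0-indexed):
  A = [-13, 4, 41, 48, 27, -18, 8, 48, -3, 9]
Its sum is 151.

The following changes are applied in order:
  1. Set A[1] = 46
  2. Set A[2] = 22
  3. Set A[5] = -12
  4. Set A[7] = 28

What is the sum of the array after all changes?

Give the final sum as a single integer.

Answer: 160

Derivation:
Initial sum: 151
Change 1: A[1] 4 -> 46, delta = 42, sum = 193
Change 2: A[2] 41 -> 22, delta = -19, sum = 174
Change 3: A[5] -18 -> -12, delta = 6, sum = 180
Change 4: A[7] 48 -> 28, delta = -20, sum = 160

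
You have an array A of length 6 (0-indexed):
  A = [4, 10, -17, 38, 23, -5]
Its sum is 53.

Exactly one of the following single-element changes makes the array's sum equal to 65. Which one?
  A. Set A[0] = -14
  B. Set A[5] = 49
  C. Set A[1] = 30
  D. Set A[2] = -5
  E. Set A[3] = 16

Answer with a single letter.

Option A: A[0] 4->-14, delta=-18, new_sum=53+(-18)=35
Option B: A[5] -5->49, delta=54, new_sum=53+(54)=107
Option C: A[1] 10->30, delta=20, new_sum=53+(20)=73
Option D: A[2] -17->-5, delta=12, new_sum=53+(12)=65 <-- matches target
Option E: A[3] 38->16, delta=-22, new_sum=53+(-22)=31

Answer: D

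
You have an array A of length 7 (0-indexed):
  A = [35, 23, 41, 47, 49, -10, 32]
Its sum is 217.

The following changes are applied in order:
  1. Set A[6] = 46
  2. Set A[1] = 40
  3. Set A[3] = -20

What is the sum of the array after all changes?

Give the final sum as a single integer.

Initial sum: 217
Change 1: A[6] 32 -> 46, delta = 14, sum = 231
Change 2: A[1] 23 -> 40, delta = 17, sum = 248
Change 3: A[3] 47 -> -20, delta = -67, sum = 181

Answer: 181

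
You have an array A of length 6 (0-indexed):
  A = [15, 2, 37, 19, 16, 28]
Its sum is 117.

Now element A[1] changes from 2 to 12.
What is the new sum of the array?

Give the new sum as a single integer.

Answer: 127

Derivation:
Old value at index 1: 2
New value at index 1: 12
Delta = 12 - 2 = 10
New sum = old_sum + delta = 117 + (10) = 127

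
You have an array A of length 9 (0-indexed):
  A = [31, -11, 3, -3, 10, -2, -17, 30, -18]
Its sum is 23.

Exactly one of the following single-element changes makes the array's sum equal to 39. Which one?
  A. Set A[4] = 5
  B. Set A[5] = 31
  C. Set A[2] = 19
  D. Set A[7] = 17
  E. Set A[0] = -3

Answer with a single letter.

Answer: C

Derivation:
Option A: A[4] 10->5, delta=-5, new_sum=23+(-5)=18
Option B: A[5] -2->31, delta=33, new_sum=23+(33)=56
Option C: A[2] 3->19, delta=16, new_sum=23+(16)=39 <-- matches target
Option D: A[7] 30->17, delta=-13, new_sum=23+(-13)=10
Option E: A[0] 31->-3, delta=-34, new_sum=23+(-34)=-11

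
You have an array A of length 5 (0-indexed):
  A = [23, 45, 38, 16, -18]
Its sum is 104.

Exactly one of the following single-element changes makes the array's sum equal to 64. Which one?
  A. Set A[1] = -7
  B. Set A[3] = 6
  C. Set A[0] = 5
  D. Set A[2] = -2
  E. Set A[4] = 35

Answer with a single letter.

Answer: D

Derivation:
Option A: A[1] 45->-7, delta=-52, new_sum=104+(-52)=52
Option B: A[3] 16->6, delta=-10, new_sum=104+(-10)=94
Option C: A[0] 23->5, delta=-18, new_sum=104+(-18)=86
Option D: A[2] 38->-2, delta=-40, new_sum=104+(-40)=64 <-- matches target
Option E: A[4] -18->35, delta=53, new_sum=104+(53)=157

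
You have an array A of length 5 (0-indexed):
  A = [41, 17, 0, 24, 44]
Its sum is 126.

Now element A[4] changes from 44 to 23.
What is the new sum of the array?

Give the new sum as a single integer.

Answer: 105

Derivation:
Old value at index 4: 44
New value at index 4: 23
Delta = 23 - 44 = -21
New sum = old_sum + delta = 126 + (-21) = 105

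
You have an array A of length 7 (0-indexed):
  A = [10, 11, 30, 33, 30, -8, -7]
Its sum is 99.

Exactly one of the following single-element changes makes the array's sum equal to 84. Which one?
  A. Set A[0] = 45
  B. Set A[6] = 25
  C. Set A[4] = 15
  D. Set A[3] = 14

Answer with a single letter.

Option A: A[0] 10->45, delta=35, new_sum=99+(35)=134
Option B: A[6] -7->25, delta=32, new_sum=99+(32)=131
Option C: A[4] 30->15, delta=-15, new_sum=99+(-15)=84 <-- matches target
Option D: A[3] 33->14, delta=-19, new_sum=99+(-19)=80

Answer: C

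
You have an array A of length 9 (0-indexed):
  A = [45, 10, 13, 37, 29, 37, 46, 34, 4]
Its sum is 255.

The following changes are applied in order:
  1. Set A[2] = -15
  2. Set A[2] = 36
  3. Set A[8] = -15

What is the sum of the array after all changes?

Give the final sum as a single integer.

Answer: 259

Derivation:
Initial sum: 255
Change 1: A[2] 13 -> -15, delta = -28, sum = 227
Change 2: A[2] -15 -> 36, delta = 51, sum = 278
Change 3: A[8] 4 -> -15, delta = -19, sum = 259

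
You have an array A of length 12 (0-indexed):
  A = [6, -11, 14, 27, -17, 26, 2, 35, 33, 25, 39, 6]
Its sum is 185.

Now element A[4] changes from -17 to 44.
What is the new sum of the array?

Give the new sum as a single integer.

Old value at index 4: -17
New value at index 4: 44
Delta = 44 - -17 = 61
New sum = old_sum + delta = 185 + (61) = 246

Answer: 246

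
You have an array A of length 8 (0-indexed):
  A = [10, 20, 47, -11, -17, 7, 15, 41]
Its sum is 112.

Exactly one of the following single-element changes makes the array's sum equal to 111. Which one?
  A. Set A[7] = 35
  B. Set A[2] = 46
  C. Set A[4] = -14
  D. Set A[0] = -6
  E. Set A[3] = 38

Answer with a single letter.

Answer: B

Derivation:
Option A: A[7] 41->35, delta=-6, new_sum=112+(-6)=106
Option B: A[2] 47->46, delta=-1, new_sum=112+(-1)=111 <-- matches target
Option C: A[4] -17->-14, delta=3, new_sum=112+(3)=115
Option D: A[0] 10->-6, delta=-16, new_sum=112+(-16)=96
Option E: A[3] -11->38, delta=49, new_sum=112+(49)=161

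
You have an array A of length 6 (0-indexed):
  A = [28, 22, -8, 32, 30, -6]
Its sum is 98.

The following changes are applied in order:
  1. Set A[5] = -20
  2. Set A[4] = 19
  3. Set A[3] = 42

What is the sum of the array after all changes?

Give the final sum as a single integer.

Answer: 83

Derivation:
Initial sum: 98
Change 1: A[5] -6 -> -20, delta = -14, sum = 84
Change 2: A[4] 30 -> 19, delta = -11, sum = 73
Change 3: A[3] 32 -> 42, delta = 10, sum = 83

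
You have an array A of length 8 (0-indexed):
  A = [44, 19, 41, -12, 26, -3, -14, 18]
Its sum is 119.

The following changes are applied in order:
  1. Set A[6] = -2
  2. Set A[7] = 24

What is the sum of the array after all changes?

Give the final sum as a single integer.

Initial sum: 119
Change 1: A[6] -14 -> -2, delta = 12, sum = 131
Change 2: A[7] 18 -> 24, delta = 6, sum = 137

Answer: 137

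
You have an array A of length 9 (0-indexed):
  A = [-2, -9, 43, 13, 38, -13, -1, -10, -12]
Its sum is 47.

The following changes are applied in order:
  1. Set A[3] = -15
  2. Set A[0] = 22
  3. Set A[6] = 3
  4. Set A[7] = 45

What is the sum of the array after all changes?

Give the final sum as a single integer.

Answer: 102

Derivation:
Initial sum: 47
Change 1: A[3] 13 -> -15, delta = -28, sum = 19
Change 2: A[0] -2 -> 22, delta = 24, sum = 43
Change 3: A[6] -1 -> 3, delta = 4, sum = 47
Change 4: A[7] -10 -> 45, delta = 55, sum = 102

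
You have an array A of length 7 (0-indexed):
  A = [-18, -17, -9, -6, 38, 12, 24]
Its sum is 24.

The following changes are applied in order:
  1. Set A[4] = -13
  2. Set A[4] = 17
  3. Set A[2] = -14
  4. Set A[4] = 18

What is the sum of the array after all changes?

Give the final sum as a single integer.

Answer: -1

Derivation:
Initial sum: 24
Change 1: A[4] 38 -> -13, delta = -51, sum = -27
Change 2: A[4] -13 -> 17, delta = 30, sum = 3
Change 3: A[2] -9 -> -14, delta = -5, sum = -2
Change 4: A[4] 17 -> 18, delta = 1, sum = -1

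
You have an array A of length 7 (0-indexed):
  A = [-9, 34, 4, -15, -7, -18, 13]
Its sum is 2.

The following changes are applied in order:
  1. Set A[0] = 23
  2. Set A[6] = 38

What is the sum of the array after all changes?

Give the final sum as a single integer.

Answer: 59

Derivation:
Initial sum: 2
Change 1: A[0] -9 -> 23, delta = 32, sum = 34
Change 2: A[6] 13 -> 38, delta = 25, sum = 59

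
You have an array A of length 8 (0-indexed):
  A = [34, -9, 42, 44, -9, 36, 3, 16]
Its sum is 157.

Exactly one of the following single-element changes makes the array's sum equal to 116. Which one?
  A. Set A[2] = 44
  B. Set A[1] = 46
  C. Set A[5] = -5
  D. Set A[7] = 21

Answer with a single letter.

Option A: A[2] 42->44, delta=2, new_sum=157+(2)=159
Option B: A[1] -9->46, delta=55, new_sum=157+(55)=212
Option C: A[5] 36->-5, delta=-41, new_sum=157+(-41)=116 <-- matches target
Option D: A[7] 16->21, delta=5, new_sum=157+(5)=162

Answer: C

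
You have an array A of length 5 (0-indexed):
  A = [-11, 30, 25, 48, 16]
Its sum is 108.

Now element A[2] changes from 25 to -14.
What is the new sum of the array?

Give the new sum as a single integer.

Old value at index 2: 25
New value at index 2: -14
Delta = -14 - 25 = -39
New sum = old_sum + delta = 108 + (-39) = 69

Answer: 69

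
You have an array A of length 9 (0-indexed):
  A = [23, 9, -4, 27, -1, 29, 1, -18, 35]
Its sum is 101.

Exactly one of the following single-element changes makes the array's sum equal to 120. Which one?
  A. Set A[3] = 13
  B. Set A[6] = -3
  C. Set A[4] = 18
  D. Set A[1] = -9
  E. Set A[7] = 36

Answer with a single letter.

Option A: A[3] 27->13, delta=-14, new_sum=101+(-14)=87
Option B: A[6] 1->-3, delta=-4, new_sum=101+(-4)=97
Option C: A[4] -1->18, delta=19, new_sum=101+(19)=120 <-- matches target
Option D: A[1] 9->-9, delta=-18, new_sum=101+(-18)=83
Option E: A[7] -18->36, delta=54, new_sum=101+(54)=155

Answer: C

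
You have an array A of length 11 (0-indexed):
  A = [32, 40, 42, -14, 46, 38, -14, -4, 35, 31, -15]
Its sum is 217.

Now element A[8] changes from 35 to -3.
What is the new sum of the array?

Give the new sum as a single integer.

Answer: 179

Derivation:
Old value at index 8: 35
New value at index 8: -3
Delta = -3 - 35 = -38
New sum = old_sum + delta = 217 + (-38) = 179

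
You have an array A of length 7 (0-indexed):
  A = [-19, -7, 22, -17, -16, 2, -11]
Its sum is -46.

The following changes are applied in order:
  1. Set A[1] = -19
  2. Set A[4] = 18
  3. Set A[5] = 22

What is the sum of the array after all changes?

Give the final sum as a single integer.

Initial sum: -46
Change 1: A[1] -7 -> -19, delta = -12, sum = -58
Change 2: A[4] -16 -> 18, delta = 34, sum = -24
Change 3: A[5] 2 -> 22, delta = 20, sum = -4

Answer: -4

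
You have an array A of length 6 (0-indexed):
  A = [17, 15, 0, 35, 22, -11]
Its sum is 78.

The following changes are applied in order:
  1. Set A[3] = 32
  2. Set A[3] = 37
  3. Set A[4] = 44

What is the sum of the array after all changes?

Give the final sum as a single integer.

Answer: 102

Derivation:
Initial sum: 78
Change 1: A[3] 35 -> 32, delta = -3, sum = 75
Change 2: A[3] 32 -> 37, delta = 5, sum = 80
Change 3: A[4] 22 -> 44, delta = 22, sum = 102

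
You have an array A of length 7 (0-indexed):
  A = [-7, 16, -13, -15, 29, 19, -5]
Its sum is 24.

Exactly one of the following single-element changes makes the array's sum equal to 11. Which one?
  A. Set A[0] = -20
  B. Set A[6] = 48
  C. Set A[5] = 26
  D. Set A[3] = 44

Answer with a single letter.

Option A: A[0] -7->-20, delta=-13, new_sum=24+(-13)=11 <-- matches target
Option B: A[6] -5->48, delta=53, new_sum=24+(53)=77
Option C: A[5] 19->26, delta=7, new_sum=24+(7)=31
Option D: A[3] -15->44, delta=59, new_sum=24+(59)=83

Answer: A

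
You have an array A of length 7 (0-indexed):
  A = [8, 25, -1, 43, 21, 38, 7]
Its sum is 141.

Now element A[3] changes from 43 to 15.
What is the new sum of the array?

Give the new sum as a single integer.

Answer: 113

Derivation:
Old value at index 3: 43
New value at index 3: 15
Delta = 15 - 43 = -28
New sum = old_sum + delta = 141 + (-28) = 113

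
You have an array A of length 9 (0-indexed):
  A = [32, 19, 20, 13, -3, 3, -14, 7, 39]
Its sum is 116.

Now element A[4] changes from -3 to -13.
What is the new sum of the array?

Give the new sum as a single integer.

Answer: 106

Derivation:
Old value at index 4: -3
New value at index 4: -13
Delta = -13 - -3 = -10
New sum = old_sum + delta = 116 + (-10) = 106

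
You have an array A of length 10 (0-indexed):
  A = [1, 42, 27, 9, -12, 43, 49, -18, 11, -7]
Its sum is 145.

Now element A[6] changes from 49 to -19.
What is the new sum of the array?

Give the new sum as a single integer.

Answer: 77

Derivation:
Old value at index 6: 49
New value at index 6: -19
Delta = -19 - 49 = -68
New sum = old_sum + delta = 145 + (-68) = 77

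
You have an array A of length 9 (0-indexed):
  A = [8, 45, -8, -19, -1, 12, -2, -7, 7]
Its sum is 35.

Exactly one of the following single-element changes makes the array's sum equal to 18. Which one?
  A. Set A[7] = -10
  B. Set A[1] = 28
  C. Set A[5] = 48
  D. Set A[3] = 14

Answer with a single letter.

Answer: B

Derivation:
Option A: A[7] -7->-10, delta=-3, new_sum=35+(-3)=32
Option B: A[1] 45->28, delta=-17, new_sum=35+(-17)=18 <-- matches target
Option C: A[5] 12->48, delta=36, new_sum=35+(36)=71
Option D: A[3] -19->14, delta=33, new_sum=35+(33)=68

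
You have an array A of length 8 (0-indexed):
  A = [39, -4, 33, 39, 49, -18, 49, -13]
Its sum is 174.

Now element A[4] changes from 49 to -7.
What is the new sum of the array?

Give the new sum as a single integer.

Answer: 118

Derivation:
Old value at index 4: 49
New value at index 4: -7
Delta = -7 - 49 = -56
New sum = old_sum + delta = 174 + (-56) = 118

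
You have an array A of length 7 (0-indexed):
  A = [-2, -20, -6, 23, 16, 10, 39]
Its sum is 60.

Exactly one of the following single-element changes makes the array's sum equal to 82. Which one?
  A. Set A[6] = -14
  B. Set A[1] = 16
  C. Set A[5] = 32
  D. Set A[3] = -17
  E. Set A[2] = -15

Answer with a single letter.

Option A: A[6] 39->-14, delta=-53, new_sum=60+(-53)=7
Option B: A[1] -20->16, delta=36, new_sum=60+(36)=96
Option C: A[5] 10->32, delta=22, new_sum=60+(22)=82 <-- matches target
Option D: A[3] 23->-17, delta=-40, new_sum=60+(-40)=20
Option E: A[2] -6->-15, delta=-9, new_sum=60+(-9)=51

Answer: C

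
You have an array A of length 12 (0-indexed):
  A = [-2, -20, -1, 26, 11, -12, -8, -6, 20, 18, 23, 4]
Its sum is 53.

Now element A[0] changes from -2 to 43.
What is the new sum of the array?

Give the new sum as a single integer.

Old value at index 0: -2
New value at index 0: 43
Delta = 43 - -2 = 45
New sum = old_sum + delta = 53 + (45) = 98

Answer: 98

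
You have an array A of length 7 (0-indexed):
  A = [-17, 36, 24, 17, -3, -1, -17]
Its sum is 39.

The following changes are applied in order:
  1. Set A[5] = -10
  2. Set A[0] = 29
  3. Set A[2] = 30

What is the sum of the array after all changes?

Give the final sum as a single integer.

Initial sum: 39
Change 1: A[5] -1 -> -10, delta = -9, sum = 30
Change 2: A[0] -17 -> 29, delta = 46, sum = 76
Change 3: A[2] 24 -> 30, delta = 6, sum = 82

Answer: 82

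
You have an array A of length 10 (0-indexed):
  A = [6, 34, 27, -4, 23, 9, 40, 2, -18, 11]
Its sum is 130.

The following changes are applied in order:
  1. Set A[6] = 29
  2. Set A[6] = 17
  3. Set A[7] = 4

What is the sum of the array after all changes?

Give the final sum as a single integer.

Answer: 109

Derivation:
Initial sum: 130
Change 1: A[6] 40 -> 29, delta = -11, sum = 119
Change 2: A[6] 29 -> 17, delta = -12, sum = 107
Change 3: A[7] 2 -> 4, delta = 2, sum = 109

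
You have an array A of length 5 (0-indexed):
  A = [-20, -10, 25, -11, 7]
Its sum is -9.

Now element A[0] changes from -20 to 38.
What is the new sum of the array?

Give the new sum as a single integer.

Answer: 49

Derivation:
Old value at index 0: -20
New value at index 0: 38
Delta = 38 - -20 = 58
New sum = old_sum + delta = -9 + (58) = 49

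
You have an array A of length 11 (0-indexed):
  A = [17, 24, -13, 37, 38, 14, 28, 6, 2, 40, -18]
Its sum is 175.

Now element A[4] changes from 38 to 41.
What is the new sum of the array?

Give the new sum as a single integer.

Old value at index 4: 38
New value at index 4: 41
Delta = 41 - 38 = 3
New sum = old_sum + delta = 175 + (3) = 178

Answer: 178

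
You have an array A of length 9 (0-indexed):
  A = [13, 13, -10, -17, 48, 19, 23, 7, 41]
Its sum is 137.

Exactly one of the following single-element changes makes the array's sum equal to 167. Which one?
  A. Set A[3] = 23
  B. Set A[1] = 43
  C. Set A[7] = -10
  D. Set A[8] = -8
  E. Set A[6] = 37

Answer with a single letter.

Option A: A[3] -17->23, delta=40, new_sum=137+(40)=177
Option B: A[1] 13->43, delta=30, new_sum=137+(30)=167 <-- matches target
Option C: A[7] 7->-10, delta=-17, new_sum=137+(-17)=120
Option D: A[8] 41->-8, delta=-49, new_sum=137+(-49)=88
Option E: A[6] 23->37, delta=14, new_sum=137+(14)=151

Answer: B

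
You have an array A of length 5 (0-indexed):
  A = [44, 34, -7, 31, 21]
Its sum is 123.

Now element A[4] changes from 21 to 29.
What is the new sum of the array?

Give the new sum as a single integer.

Answer: 131

Derivation:
Old value at index 4: 21
New value at index 4: 29
Delta = 29 - 21 = 8
New sum = old_sum + delta = 123 + (8) = 131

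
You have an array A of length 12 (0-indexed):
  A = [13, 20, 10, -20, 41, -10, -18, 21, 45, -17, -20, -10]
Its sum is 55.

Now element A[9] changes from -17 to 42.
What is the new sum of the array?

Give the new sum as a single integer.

Old value at index 9: -17
New value at index 9: 42
Delta = 42 - -17 = 59
New sum = old_sum + delta = 55 + (59) = 114

Answer: 114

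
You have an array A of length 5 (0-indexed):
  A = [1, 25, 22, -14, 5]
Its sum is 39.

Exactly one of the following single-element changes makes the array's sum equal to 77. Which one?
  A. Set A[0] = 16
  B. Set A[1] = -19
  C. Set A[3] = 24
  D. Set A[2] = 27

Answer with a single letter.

Answer: C

Derivation:
Option A: A[0] 1->16, delta=15, new_sum=39+(15)=54
Option B: A[1] 25->-19, delta=-44, new_sum=39+(-44)=-5
Option C: A[3] -14->24, delta=38, new_sum=39+(38)=77 <-- matches target
Option D: A[2] 22->27, delta=5, new_sum=39+(5)=44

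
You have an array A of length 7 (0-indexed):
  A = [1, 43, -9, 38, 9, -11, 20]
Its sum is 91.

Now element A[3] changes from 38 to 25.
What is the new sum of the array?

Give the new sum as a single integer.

Old value at index 3: 38
New value at index 3: 25
Delta = 25 - 38 = -13
New sum = old_sum + delta = 91 + (-13) = 78

Answer: 78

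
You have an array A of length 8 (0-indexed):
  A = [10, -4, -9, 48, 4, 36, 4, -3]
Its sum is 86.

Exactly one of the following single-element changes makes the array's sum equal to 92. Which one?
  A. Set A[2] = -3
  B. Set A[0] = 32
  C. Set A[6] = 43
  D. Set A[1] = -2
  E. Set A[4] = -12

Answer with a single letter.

Answer: A

Derivation:
Option A: A[2] -9->-3, delta=6, new_sum=86+(6)=92 <-- matches target
Option B: A[0] 10->32, delta=22, new_sum=86+(22)=108
Option C: A[6] 4->43, delta=39, new_sum=86+(39)=125
Option D: A[1] -4->-2, delta=2, new_sum=86+(2)=88
Option E: A[4] 4->-12, delta=-16, new_sum=86+(-16)=70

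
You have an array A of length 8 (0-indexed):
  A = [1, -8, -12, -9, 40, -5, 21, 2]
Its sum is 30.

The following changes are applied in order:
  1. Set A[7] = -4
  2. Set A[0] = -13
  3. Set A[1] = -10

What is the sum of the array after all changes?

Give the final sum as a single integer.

Initial sum: 30
Change 1: A[7] 2 -> -4, delta = -6, sum = 24
Change 2: A[0] 1 -> -13, delta = -14, sum = 10
Change 3: A[1] -8 -> -10, delta = -2, sum = 8

Answer: 8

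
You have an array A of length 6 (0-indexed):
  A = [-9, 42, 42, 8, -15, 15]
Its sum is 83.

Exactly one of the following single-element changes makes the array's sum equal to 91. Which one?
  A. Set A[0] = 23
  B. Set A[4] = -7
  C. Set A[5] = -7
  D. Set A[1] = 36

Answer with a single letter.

Option A: A[0] -9->23, delta=32, new_sum=83+(32)=115
Option B: A[4] -15->-7, delta=8, new_sum=83+(8)=91 <-- matches target
Option C: A[5] 15->-7, delta=-22, new_sum=83+(-22)=61
Option D: A[1] 42->36, delta=-6, new_sum=83+(-6)=77

Answer: B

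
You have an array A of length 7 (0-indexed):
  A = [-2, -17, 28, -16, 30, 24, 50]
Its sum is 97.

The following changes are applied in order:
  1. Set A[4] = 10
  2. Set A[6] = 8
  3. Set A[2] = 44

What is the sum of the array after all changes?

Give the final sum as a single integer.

Answer: 51

Derivation:
Initial sum: 97
Change 1: A[4] 30 -> 10, delta = -20, sum = 77
Change 2: A[6] 50 -> 8, delta = -42, sum = 35
Change 3: A[2] 28 -> 44, delta = 16, sum = 51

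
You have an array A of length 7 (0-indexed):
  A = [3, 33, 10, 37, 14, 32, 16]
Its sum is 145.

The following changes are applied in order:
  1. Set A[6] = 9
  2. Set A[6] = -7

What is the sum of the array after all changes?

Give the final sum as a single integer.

Answer: 122

Derivation:
Initial sum: 145
Change 1: A[6] 16 -> 9, delta = -7, sum = 138
Change 2: A[6] 9 -> -7, delta = -16, sum = 122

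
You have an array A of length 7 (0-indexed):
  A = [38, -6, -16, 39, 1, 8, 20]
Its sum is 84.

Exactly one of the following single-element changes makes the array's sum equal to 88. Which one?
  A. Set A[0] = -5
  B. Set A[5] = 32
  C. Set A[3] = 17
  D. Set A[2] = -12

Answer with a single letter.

Answer: D

Derivation:
Option A: A[0] 38->-5, delta=-43, new_sum=84+(-43)=41
Option B: A[5] 8->32, delta=24, new_sum=84+(24)=108
Option C: A[3] 39->17, delta=-22, new_sum=84+(-22)=62
Option D: A[2] -16->-12, delta=4, new_sum=84+(4)=88 <-- matches target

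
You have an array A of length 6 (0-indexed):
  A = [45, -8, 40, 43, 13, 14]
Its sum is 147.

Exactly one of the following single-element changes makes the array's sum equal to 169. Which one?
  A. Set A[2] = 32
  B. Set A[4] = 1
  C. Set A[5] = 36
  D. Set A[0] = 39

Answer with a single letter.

Option A: A[2] 40->32, delta=-8, new_sum=147+(-8)=139
Option B: A[4] 13->1, delta=-12, new_sum=147+(-12)=135
Option C: A[5] 14->36, delta=22, new_sum=147+(22)=169 <-- matches target
Option D: A[0] 45->39, delta=-6, new_sum=147+(-6)=141

Answer: C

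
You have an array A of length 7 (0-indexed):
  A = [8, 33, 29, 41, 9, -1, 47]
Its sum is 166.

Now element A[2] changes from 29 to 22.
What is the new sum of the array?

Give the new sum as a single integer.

Answer: 159

Derivation:
Old value at index 2: 29
New value at index 2: 22
Delta = 22 - 29 = -7
New sum = old_sum + delta = 166 + (-7) = 159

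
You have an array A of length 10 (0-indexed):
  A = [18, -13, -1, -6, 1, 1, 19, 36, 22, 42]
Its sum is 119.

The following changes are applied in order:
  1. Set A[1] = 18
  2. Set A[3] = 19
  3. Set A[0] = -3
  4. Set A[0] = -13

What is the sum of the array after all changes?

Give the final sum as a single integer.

Initial sum: 119
Change 1: A[1] -13 -> 18, delta = 31, sum = 150
Change 2: A[3] -6 -> 19, delta = 25, sum = 175
Change 3: A[0] 18 -> -3, delta = -21, sum = 154
Change 4: A[0] -3 -> -13, delta = -10, sum = 144

Answer: 144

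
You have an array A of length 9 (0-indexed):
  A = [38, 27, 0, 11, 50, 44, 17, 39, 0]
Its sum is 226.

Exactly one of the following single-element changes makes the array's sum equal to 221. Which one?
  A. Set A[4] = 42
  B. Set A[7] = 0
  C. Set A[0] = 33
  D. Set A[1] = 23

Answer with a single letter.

Answer: C

Derivation:
Option A: A[4] 50->42, delta=-8, new_sum=226+(-8)=218
Option B: A[7] 39->0, delta=-39, new_sum=226+(-39)=187
Option C: A[0] 38->33, delta=-5, new_sum=226+(-5)=221 <-- matches target
Option D: A[1] 27->23, delta=-4, new_sum=226+(-4)=222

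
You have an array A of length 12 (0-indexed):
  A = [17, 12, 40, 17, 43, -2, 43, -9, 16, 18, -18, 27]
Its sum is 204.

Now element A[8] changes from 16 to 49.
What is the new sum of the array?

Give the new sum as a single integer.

Old value at index 8: 16
New value at index 8: 49
Delta = 49 - 16 = 33
New sum = old_sum + delta = 204 + (33) = 237

Answer: 237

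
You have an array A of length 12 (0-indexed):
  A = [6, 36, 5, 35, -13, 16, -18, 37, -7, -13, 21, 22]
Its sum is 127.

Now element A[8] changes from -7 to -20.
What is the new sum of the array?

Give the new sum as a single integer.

Answer: 114

Derivation:
Old value at index 8: -7
New value at index 8: -20
Delta = -20 - -7 = -13
New sum = old_sum + delta = 127 + (-13) = 114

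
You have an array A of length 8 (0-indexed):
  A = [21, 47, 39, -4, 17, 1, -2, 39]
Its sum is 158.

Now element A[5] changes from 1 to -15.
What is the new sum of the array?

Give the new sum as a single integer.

Answer: 142

Derivation:
Old value at index 5: 1
New value at index 5: -15
Delta = -15 - 1 = -16
New sum = old_sum + delta = 158 + (-16) = 142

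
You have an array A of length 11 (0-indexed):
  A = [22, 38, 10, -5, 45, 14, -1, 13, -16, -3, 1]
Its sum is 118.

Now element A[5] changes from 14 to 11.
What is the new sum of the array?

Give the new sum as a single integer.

Old value at index 5: 14
New value at index 5: 11
Delta = 11 - 14 = -3
New sum = old_sum + delta = 118 + (-3) = 115

Answer: 115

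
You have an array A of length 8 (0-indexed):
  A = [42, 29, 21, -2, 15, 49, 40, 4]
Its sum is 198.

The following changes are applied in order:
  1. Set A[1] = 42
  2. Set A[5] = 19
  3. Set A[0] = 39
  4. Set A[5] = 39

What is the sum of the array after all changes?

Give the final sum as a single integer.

Initial sum: 198
Change 1: A[1] 29 -> 42, delta = 13, sum = 211
Change 2: A[5] 49 -> 19, delta = -30, sum = 181
Change 3: A[0] 42 -> 39, delta = -3, sum = 178
Change 4: A[5] 19 -> 39, delta = 20, sum = 198

Answer: 198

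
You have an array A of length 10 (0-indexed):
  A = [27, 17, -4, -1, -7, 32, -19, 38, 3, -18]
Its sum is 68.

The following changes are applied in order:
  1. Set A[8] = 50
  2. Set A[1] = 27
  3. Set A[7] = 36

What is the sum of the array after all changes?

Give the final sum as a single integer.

Initial sum: 68
Change 1: A[8] 3 -> 50, delta = 47, sum = 115
Change 2: A[1] 17 -> 27, delta = 10, sum = 125
Change 3: A[7] 38 -> 36, delta = -2, sum = 123

Answer: 123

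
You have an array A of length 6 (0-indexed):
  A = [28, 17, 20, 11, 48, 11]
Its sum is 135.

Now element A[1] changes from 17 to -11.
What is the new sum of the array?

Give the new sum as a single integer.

Old value at index 1: 17
New value at index 1: -11
Delta = -11 - 17 = -28
New sum = old_sum + delta = 135 + (-28) = 107

Answer: 107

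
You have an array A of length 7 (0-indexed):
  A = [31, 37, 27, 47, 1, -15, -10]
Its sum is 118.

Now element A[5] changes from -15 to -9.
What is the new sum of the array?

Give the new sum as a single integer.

Answer: 124

Derivation:
Old value at index 5: -15
New value at index 5: -9
Delta = -9 - -15 = 6
New sum = old_sum + delta = 118 + (6) = 124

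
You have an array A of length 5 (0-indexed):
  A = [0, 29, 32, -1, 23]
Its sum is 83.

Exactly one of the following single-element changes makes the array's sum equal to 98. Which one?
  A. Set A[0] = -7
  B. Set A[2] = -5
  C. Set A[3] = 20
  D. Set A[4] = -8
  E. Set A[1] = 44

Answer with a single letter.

Answer: E

Derivation:
Option A: A[0] 0->-7, delta=-7, new_sum=83+(-7)=76
Option B: A[2] 32->-5, delta=-37, new_sum=83+(-37)=46
Option C: A[3] -1->20, delta=21, new_sum=83+(21)=104
Option D: A[4] 23->-8, delta=-31, new_sum=83+(-31)=52
Option E: A[1] 29->44, delta=15, new_sum=83+(15)=98 <-- matches target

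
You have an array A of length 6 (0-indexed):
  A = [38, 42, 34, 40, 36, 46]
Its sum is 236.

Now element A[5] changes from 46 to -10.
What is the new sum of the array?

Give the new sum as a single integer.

Old value at index 5: 46
New value at index 5: -10
Delta = -10 - 46 = -56
New sum = old_sum + delta = 236 + (-56) = 180

Answer: 180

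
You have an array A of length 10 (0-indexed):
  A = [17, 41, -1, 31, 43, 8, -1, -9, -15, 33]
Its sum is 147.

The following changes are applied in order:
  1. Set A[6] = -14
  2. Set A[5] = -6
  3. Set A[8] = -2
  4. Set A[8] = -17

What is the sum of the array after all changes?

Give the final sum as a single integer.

Answer: 118

Derivation:
Initial sum: 147
Change 1: A[6] -1 -> -14, delta = -13, sum = 134
Change 2: A[5] 8 -> -6, delta = -14, sum = 120
Change 3: A[8] -15 -> -2, delta = 13, sum = 133
Change 4: A[8] -2 -> -17, delta = -15, sum = 118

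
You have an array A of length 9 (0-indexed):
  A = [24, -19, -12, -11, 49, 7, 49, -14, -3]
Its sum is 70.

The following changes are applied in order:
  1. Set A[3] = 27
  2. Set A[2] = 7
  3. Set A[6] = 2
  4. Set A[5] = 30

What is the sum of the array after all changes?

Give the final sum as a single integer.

Answer: 103

Derivation:
Initial sum: 70
Change 1: A[3] -11 -> 27, delta = 38, sum = 108
Change 2: A[2] -12 -> 7, delta = 19, sum = 127
Change 3: A[6] 49 -> 2, delta = -47, sum = 80
Change 4: A[5] 7 -> 30, delta = 23, sum = 103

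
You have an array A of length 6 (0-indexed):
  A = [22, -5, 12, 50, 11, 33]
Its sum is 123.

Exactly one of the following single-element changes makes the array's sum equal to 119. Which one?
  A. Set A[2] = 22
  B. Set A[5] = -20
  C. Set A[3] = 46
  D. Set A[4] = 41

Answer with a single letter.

Answer: C

Derivation:
Option A: A[2] 12->22, delta=10, new_sum=123+(10)=133
Option B: A[5] 33->-20, delta=-53, new_sum=123+(-53)=70
Option C: A[3] 50->46, delta=-4, new_sum=123+(-4)=119 <-- matches target
Option D: A[4] 11->41, delta=30, new_sum=123+(30)=153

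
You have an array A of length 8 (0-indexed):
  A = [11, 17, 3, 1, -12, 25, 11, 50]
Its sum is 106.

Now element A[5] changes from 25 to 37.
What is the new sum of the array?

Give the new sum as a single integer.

Answer: 118

Derivation:
Old value at index 5: 25
New value at index 5: 37
Delta = 37 - 25 = 12
New sum = old_sum + delta = 106 + (12) = 118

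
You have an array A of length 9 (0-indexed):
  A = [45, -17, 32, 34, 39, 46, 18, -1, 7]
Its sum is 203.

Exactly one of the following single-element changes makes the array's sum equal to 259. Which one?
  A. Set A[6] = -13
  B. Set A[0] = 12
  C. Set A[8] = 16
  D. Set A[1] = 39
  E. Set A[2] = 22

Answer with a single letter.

Option A: A[6] 18->-13, delta=-31, new_sum=203+(-31)=172
Option B: A[0] 45->12, delta=-33, new_sum=203+(-33)=170
Option C: A[8] 7->16, delta=9, new_sum=203+(9)=212
Option D: A[1] -17->39, delta=56, new_sum=203+(56)=259 <-- matches target
Option E: A[2] 32->22, delta=-10, new_sum=203+(-10)=193

Answer: D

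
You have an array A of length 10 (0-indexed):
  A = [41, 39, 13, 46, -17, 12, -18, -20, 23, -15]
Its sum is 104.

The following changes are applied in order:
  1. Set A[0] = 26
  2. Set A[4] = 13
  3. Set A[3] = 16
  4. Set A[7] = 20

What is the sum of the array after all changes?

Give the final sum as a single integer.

Initial sum: 104
Change 1: A[0] 41 -> 26, delta = -15, sum = 89
Change 2: A[4] -17 -> 13, delta = 30, sum = 119
Change 3: A[3] 46 -> 16, delta = -30, sum = 89
Change 4: A[7] -20 -> 20, delta = 40, sum = 129

Answer: 129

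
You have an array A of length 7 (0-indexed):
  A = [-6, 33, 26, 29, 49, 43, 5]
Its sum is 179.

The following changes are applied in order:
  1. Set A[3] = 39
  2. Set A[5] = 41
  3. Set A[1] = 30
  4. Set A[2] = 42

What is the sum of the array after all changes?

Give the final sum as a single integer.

Initial sum: 179
Change 1: A[3] 29 -> 39, delta = 10, sum = 189
Change 2: A[5] 43 -> 41, delta = -2, sum = 187
Change 3: A[1] 33 -> 30, delta = -3, sum = 184
Change 4: A[2] 26 -> 42, delta = 16, sum = 200

Answer: 200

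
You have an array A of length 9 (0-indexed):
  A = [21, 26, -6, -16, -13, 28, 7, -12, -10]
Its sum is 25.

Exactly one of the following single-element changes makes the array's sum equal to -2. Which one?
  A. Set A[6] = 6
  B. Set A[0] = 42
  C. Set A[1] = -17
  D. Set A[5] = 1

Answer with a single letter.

Answer: D

Derivation:
Option A: A[6] 7->6, delta=-1, new_sum=25+(-1)=24
Option B: A[0] 21->42, delta=21, new_sum=25+(21)=46
Option C: A[1] 26->-17, delta=-43, new_sum=25+(-43)=-18
Option D: A[5] 28->1, delta=-27, new_sum=25+(-27)=-2 <-- matches target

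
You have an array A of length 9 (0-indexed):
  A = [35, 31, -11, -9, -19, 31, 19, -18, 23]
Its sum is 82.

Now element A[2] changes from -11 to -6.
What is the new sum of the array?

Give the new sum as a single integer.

Old value at index 2: -11
New value at index 2: -6
Delta = -6 - -11 = 5
New sum = old_sum + delta = 82 + (5) = 87

Answer: 87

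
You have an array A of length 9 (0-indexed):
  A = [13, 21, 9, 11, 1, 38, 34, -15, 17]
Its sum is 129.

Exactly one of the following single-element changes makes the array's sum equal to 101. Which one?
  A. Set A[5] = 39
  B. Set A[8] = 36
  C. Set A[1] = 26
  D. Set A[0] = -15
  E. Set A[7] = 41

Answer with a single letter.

Option A: A[5] 38->39, delta=1, new_sum=129+(1)=130
Option B: A[8] 17->36, delta=19, new_sum=129+(19)=148
Option C: A[1] 21->26, delta=5, new_sum=129+(5)=134
Option D: A[0] 13->-15, delta=-28, new_sum=129+(-28)=101 <-- matches target
Option E: A[7] -15->41, delta=56, new_sum=129+(56)=185

Answer: D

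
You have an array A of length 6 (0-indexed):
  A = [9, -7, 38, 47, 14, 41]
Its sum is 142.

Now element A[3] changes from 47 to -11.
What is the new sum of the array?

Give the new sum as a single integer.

Old value at index 3: 47
New value at index 3: -11
Delta = -11 - 47 = -58
New sum = old_sum + delta = 142 + (-58) = 84

Answer: 84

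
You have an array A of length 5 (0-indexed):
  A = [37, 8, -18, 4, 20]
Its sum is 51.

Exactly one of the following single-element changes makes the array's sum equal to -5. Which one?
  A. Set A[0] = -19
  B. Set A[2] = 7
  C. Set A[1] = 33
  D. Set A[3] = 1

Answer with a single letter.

Answer: A

Derivation:
Option A: A[0] 37->-19, delta=-56, new_sum=51+(-56)=-5 <-- matches target
Option B: A[2] -18->7, delta=25, new_sum=51+(25)=76
Option C: A[1] 8->33, delta=25, new_sum=51+(25)=76
Option D: A[3] 4->1, delta=-3, new_sum=51+(-3)=48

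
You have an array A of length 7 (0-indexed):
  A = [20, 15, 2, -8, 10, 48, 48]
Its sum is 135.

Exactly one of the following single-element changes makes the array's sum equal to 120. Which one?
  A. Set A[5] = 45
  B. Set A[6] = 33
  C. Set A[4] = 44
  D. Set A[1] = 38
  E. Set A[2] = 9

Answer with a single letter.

Answer: B

Derivation:
Option A: A[5] 48->45, delta=-3, new_sum=135+(-3)=132
Option B: A[6] 48->33, delta=-15, new_sum=135+(-15)=120 <-- matches target
Option C: A[4] 10->44, delta=34, new_sum=135+(34)=169
Option D: A[1] 15->38, delta=23, new_sum=135+(23)=158
Option E: A[2] 2->9, delta=7, new_sum=135+(7)=142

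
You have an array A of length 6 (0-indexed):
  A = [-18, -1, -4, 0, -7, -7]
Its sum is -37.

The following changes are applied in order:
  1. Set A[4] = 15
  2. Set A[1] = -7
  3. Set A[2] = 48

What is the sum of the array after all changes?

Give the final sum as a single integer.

Answer: 31

Derivation:
Initial sum: -37
Change 1: A[4] -7 -> 15, delta = 22, sum = -15
Change 2: A[1] -1 -> -7, delta = -6, sum = -21
Change 3: A[2] -4 -> 48, delta = 52, sum = 31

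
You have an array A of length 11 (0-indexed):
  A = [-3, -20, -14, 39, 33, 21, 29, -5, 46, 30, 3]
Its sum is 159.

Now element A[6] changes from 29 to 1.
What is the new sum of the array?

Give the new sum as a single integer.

Old value at index 6: 29
New value at index 6: 1
Delta = 1 - 29 = -28
New sum = old_sum + delta = 159 + (-28) = 131

Answer: 131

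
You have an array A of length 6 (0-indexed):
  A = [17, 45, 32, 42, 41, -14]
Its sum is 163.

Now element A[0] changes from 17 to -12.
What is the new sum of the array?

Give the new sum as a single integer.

Answer: 134

Derivation:
Old value at index 0: 17
New value at index 0: -12
Delta = -12 - 17 = -29
New sum = old_sum + delta = 163 + (-29) = 134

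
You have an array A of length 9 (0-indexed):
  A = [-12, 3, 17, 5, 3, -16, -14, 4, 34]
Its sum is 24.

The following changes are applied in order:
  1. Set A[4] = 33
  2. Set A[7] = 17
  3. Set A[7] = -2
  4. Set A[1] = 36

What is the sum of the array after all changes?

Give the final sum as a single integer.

Initial sum: 24
Change 1: A[4] 3 -> 33, delta = 30, sum = 54
Change 2: A[7] 4 -> 17, delta = 13, sum = 67
Change 3: A[7] 17 -> -2, delta = -19, sum = 48
Change 4: A[1] 3 -> 36, delta = 33, sum = 81

Answer: 81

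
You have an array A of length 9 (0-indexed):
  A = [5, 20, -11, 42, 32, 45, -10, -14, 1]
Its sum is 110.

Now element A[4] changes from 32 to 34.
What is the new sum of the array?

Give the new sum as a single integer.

Old value at index 4: 32
New value at index 4: 34
Delta = 34 - 32 = 2
New sum = old_sum + delta = 110 + (2) = 112

Answer: 112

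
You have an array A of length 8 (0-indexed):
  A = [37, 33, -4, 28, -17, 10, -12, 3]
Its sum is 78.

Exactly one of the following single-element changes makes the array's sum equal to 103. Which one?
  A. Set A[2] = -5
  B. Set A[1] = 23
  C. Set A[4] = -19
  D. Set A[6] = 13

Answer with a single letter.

Option A: A[2] -4->-5, delta=-1, new_sum=78+(-1)=77
Option B: A[1] 33->23, delta=-10, new_sum=78+(-10)=68
Option C: A[4] -17->-19, delta=-2, new_sum=78+(-2)=76
Option D: A[6] -12->13, delta=25, new_sum=78+(25)=103 <-- matches target

Answer: D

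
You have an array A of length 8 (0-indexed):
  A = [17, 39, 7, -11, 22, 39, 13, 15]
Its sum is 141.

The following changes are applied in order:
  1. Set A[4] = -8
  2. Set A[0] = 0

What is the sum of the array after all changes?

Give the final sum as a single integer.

Answer: 94

Derivation:
Initial sum: 141
Change 1: A[4] 22 -> -8, delta = -30, sum = 111
Change 2: A[0] 17 -> 0, delta = -17, sum = 94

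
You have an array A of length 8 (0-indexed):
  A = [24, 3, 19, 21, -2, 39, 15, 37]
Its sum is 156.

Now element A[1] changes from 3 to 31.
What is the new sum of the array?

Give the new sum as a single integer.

Answer: 184

Derivation:
Old value at index 1: 3
New value at index 1: 31
Delta = 31 - 3 = 28
New sum = old_sum + delta = 156 + (28) = 184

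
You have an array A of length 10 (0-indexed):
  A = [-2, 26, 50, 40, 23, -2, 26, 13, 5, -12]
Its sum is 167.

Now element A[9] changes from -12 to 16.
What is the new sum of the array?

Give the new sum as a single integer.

Answer: 195

Derivation:
Old value at index 9: -12
New value at index 9: 16
Delta = 16 - -12 = 28
New sum = old_sum + delta = 167 + (28) = 195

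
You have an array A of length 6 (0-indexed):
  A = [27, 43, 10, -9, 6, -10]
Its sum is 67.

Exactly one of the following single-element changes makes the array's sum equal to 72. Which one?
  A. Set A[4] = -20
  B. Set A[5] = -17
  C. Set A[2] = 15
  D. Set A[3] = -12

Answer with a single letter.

Option A: A[4] 6->-20, delta=-26, new_sum=67+(-26)=41
Option B: A[5] -10->-17, delta=-7, new_sum=67+(-7)=60
Option C: A[2] 10->15, delta=5, new_sum=67+(5)=72 <-- matches target
Option D: A[3] -9->-12, delta=-3, new_sum=67+(-3)=64

Answer: C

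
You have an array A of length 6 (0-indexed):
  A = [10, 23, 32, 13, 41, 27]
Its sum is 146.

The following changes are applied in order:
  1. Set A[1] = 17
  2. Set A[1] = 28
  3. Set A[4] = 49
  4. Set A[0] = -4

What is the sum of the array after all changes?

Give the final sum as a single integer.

Answer: 145

Derivation:
Initial sum: 146
Change 1: A[1] 23 -> 17, delta = -6, sum = 140
Change 2: A[1] 17 -> 28, delta = 11, sum = 151
Change 3: A[4] 41 -> 49, delta = 8, sum = 159
Change 4: A[0] 10 -> -4, delta = -14, sum = 145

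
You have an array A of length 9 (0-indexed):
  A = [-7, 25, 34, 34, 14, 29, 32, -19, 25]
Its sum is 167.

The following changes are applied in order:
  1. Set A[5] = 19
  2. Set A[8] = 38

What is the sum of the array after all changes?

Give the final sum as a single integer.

Initial sum: 167
Change 1: A[5] 29 -> 19, delta = -10, sum = 157
Change 2: A[8] 25 -> 38, delta = 13, sum = 170

Answer: 170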